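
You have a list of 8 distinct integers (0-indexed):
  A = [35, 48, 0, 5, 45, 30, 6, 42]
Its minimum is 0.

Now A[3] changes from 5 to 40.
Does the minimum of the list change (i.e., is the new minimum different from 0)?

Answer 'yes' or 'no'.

Old min = 0
Change: A[3] 5 -> 40
Changed element was NOT the min; min changes only if 40 < 0.
New min = 0; changed? no

Answer: no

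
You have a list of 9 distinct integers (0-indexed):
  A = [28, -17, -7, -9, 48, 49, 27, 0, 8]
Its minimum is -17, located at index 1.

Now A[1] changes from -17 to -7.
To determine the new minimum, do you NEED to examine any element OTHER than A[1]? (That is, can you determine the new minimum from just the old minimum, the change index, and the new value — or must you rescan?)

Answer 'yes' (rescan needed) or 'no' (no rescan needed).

Answer: yes

Derivation:
Old min = -17 at index 1
Change at index 1: -17 -> -7
Index 1 WAS the min and new value -7 > old min -17. Must rescan other elements to find the new min.
Needs rescan: yes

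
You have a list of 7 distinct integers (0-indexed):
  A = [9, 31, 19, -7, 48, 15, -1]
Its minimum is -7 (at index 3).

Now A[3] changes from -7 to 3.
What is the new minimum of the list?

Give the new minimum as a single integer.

Old min = -7 (at index 3)
Change: A[3] -7 -> 3
Changed element WAS the min. Need to check: is 3 still <= all others?
  Min of remaining elements: -1
  New min = min(3, -1) = -1

Answer: -1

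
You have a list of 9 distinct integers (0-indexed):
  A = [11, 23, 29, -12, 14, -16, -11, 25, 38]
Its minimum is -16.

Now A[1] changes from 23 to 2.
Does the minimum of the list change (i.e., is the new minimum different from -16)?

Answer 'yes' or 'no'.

Old min = -16
Change: A[1] 23 -> 2
Changed element was NOT the min; min changes only if 2 < -16.
New min = -16; changed? no

Answer: no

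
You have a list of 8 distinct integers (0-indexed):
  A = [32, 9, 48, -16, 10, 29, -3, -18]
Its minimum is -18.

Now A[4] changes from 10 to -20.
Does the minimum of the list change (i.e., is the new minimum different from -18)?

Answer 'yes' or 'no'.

Old min = -18
Change: A[4] 10 -> -20
Changed element was NOT the min; min changes only if -20 < -18.
New min = -20; changed? yes

Answer: yes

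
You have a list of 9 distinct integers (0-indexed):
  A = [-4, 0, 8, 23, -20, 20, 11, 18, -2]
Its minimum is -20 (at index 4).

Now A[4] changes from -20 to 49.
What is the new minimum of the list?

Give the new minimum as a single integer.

Old min = -20 (at index 4)
Change: A[4] -20 -> 49
Changed element WAS the min. Need to check: is 49 still <= all others?
  Min of remaining elements: -4
  New min = min(49, -4) = -4

Answer: -4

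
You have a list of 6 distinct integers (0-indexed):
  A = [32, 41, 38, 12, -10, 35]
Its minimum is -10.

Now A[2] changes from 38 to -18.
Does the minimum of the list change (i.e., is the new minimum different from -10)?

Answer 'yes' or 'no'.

Answer: yes

Derivation:
Old min = -10
Change: A[2] 38 -> -18
Changed element was NOT the min; min changes only if -18 < -10.
New min = -18; changed? yes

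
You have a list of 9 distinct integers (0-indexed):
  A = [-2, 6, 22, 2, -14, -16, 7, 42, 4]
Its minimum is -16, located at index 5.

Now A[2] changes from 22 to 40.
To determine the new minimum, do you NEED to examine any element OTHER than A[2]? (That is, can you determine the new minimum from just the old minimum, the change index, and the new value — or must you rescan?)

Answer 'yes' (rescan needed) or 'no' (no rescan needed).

Answer: no

Derivation:
Old min = -16 at index 5
Change at index 2: 22 -> 40
Index 2 was NOT the min. New min = min(-16, 40). No rescan of other elements needed.
Needs rescan: no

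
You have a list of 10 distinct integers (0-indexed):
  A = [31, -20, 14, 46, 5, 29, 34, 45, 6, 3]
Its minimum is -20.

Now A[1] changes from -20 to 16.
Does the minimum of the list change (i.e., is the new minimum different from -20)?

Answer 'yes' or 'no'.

Old min = -20
Change: A[1] -20 -> 16
Changed element was the min; new min must be rechecked.
New min = 3; changed? yes

Answer: yes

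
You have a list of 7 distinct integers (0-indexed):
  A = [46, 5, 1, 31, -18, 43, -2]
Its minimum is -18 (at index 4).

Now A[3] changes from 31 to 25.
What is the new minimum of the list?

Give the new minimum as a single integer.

Answer: -18

Derivation:
Old min = -18 (at index 4)
Change: A[3] 31 -> 25
Changed element was NOT the old min.
  New min = min(old_min, new_val) = min(-18, 25) = -18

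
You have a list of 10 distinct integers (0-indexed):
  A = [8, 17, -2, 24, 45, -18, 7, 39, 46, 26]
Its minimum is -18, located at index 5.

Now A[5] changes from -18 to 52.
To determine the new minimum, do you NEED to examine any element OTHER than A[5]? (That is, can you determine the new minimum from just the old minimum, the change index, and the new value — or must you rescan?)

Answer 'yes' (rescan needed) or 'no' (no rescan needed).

Answer: yes

Derivation:
Old min = -18 at index 5
Change at index 5: -18 -> 52
Index 5 WAS the min and new value 52 > old min -18. Must rescan other elements to find the new min.
Needs rescan: yes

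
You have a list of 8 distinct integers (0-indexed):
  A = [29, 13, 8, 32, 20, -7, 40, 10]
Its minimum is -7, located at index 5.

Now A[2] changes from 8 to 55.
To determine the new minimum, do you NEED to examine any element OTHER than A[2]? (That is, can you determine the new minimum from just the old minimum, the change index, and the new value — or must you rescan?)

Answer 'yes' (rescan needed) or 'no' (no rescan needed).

Old min = -7 at index 5
Change at index 2: 8 -> 55
Index 2 was NOT the min. New min = min(-7, 55). No rescan of other elements needed.
Needs rescan: no

Answer: no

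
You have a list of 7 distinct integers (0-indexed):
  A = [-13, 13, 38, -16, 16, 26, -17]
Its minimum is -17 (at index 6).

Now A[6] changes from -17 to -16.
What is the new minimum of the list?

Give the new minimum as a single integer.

Old min = -17 (at index 6)
Change: A[6] -17 -> -16
Changed element WAS the min. Need to check: is -16 still <= all others?
  Min of remaining elements: -16
  New min = min(-16, -16) = -16

Answer: -16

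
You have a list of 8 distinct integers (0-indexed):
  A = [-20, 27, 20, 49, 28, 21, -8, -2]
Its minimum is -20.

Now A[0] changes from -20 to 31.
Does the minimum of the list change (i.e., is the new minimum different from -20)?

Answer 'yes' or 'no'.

Old min = -20
Change: A[0] -20 -> 31
Changed element was the min; new min must be rechecked.
New min = -8; changed? yes

Answer: yes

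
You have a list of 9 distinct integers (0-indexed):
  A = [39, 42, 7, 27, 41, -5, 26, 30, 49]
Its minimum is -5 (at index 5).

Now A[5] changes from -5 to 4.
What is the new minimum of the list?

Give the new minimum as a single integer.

Answer: 4

Derivation:
Old min = -5 (at index 5)
Change: A[5] -5 -> 4
Changed element WAS the min. Need to check: is 4 still <= all others?
  Min of remaining elements: 7
  New min = min(4, 7) = 4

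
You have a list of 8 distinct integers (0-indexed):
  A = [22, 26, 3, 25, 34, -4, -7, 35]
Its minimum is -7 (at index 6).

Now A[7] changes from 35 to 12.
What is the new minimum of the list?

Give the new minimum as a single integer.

Old min = -7 (at index 6)
Change: A[7] 35 -> 12
Changed element was NOT the old min.
  New min = min(old_min, new_val) = min(-7, 12) = -7

Answer: -7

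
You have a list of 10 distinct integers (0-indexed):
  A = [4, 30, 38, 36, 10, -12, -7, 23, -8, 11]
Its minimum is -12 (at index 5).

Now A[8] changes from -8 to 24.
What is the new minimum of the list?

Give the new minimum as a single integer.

Answer: -12

Derivation:
Old min = -12 (at index 5)
Change: A[8] -8 -> 24
Changed element was NOT the old min.
  New min = min(old_min, new_val) = min(-12, 24) = -12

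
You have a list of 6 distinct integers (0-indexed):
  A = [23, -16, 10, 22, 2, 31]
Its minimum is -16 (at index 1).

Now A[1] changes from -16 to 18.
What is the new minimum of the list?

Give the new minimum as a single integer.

Old min = -16 (at index 1)
Change: A[1] -16 -> 18
Changed element WAS the min. Need to check: is 18 still <= all others?
  Min of remaining elements: 2
  New min = min(18, 2) = 2

Answer: 2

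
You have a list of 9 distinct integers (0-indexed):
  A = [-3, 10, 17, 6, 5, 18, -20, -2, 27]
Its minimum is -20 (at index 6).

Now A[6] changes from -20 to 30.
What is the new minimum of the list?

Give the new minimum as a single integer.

Old min = -20 (at index 6)
Change: A[6] -20 -> 30
Changed element WAS the min. Need to check: is 30 still <= all others?
  Min of remaining elements: -3
  New min = min(30, -3) = -3

Answer: -3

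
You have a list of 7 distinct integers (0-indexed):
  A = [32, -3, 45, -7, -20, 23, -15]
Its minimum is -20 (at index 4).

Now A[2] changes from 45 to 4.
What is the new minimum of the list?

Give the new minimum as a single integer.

Answer: -20

Derivation:
Old min = -20 (at index 4)
Change: A[2] 45 -> 4
Changed element was NOT the old min.
  New min = min(old_min, new_val) = min(-20, 4) = -20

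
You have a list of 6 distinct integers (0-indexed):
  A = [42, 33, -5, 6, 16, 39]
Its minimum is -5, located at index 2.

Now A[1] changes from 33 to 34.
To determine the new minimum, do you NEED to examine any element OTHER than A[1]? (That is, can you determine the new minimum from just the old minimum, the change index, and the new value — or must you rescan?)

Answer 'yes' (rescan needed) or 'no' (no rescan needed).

Answer: no

Derivation:
Old min = -5 at index 2
Change at index 1: 33 -> 34
Index 1 was NOT the min. New min = min(-5, 34). No rescan of other elements needed.
Needs rescan: no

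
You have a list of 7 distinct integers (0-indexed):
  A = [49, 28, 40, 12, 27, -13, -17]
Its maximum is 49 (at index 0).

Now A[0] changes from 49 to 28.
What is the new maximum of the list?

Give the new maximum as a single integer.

Old max = 49 (at index 0)
Change: A[0] 49 -> 28
Changed element WAS the max -> may need rescan.
  Max of remaining elements: 40
  New max = max(28, 40) = 40

Answer: 40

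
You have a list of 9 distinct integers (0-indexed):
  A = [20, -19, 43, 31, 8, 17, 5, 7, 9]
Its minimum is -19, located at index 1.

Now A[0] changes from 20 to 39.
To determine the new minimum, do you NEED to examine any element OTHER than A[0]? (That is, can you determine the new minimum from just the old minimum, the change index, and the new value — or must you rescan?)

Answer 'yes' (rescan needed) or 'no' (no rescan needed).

Answer: no

Derivation:
Old min = -19 at index 1
Change at index 0: 20 -> 39
Index 0 was NOT the min. New min = min(-19, 39). No rescan of other elements needed.
Needs rescan: no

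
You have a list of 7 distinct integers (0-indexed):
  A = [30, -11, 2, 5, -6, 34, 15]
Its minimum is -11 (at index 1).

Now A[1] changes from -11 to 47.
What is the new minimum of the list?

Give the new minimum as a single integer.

Old min = -11 (at index 1)
Change: A[1] -11 -> 47
Changed element WAS the min. Need to check: is 47 still <= all others?
  Min of remaining elements: -6
  New min = min(47, -6) = -6

Answer: -6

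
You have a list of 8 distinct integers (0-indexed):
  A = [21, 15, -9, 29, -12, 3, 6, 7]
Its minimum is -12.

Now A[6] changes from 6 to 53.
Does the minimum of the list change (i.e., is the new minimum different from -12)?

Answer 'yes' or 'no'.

Answer: no

Derivation:
Old min = -12
Change: A[6] 6 -> 53
Changed element was NOT the min; min changes only if 53 < -12.
New min = -12; changed? no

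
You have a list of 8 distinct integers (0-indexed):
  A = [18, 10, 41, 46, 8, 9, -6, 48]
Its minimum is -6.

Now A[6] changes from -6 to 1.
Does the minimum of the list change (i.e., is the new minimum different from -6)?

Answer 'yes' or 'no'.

Answer: yes

Derivation:
Old min = -6
Change: A[6] -6 -> 1
Changed element was the min; new min must be rechecked.
New min = 1; changed? yes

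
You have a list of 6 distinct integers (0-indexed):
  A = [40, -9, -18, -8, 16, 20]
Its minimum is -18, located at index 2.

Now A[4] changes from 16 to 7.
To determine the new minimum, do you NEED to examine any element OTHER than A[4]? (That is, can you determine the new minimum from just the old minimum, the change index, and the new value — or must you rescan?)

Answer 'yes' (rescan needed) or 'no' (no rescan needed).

Old min = -18 at index 2
Change at index 4: 16 -> 7
Index 4 was NOT the min. New min = min(-18, 7). No rescan of other elements needed.
Needs rescan: no

Answer: no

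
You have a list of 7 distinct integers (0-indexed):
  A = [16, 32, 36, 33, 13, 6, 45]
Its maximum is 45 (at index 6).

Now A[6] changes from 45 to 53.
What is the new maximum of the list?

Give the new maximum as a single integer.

Old max = 45 (at index 6)
Change: A[6] 45 -> 53
Changed element WAS the max -> may need rescan.
  Max of remaining elements: 36
  New max = max(53, 36) = 53

Answer: 53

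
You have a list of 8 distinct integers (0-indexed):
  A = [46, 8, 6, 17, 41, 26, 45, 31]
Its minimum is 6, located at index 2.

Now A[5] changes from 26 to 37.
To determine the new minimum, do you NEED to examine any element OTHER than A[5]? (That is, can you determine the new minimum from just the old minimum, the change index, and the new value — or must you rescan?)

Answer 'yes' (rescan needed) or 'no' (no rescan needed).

Old min = 6 at index 2
Change at index 5: 26 -> 37
Index 5 was NOT the min. New min = min(6, 37). No rescan of other elements needed.
Needs rescan: no

Answer: no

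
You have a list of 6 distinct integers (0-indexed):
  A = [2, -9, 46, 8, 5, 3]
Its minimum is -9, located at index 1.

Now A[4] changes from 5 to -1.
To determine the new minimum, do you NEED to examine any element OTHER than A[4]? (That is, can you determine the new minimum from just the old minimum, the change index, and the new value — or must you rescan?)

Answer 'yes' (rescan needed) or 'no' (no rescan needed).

Old min = -9 at index 1
Change at index 4: 5 -> -1
Index 4 was NOT the min. New min = min(-9, -1). No rescan of other elements needed.
Needs rescan: no

Answer: no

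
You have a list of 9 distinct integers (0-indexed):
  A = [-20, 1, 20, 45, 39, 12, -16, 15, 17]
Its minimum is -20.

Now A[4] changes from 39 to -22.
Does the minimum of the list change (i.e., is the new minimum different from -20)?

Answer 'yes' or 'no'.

Answer: yes

Derivation:
Old min = -20
Change: A[4] 39 -> -22
Changed element was NOT the min; min changes only if -22 < -20.
New min = -22; changed? yes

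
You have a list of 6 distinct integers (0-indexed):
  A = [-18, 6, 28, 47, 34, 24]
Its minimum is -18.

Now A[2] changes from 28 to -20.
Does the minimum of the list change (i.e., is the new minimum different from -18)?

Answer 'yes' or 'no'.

Old min = -18
Change: A[2] 28 -> -20
Changed element was NOT the min; min changes only if -20 < -18.
New min = -20; changed? yes

Answer: yes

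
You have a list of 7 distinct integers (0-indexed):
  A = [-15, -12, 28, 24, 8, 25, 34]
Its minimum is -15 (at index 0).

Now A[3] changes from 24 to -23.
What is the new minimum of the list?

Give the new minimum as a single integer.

Old min = -15 (at index 0)
Change: A[3] 24 -> -23
Changed element was NOT the old min.
  New min = min(old_min, new_val) = min(-15, -23) = -23

Answer: -23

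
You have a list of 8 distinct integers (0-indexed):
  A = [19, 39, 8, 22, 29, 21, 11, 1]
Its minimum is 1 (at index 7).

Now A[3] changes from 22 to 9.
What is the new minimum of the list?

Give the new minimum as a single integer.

Answer: 1

Derivation:
Old min = 1 (at index 7)
Change: A[3] 22 -> 9
Changed element was NOT the old min.
  New min = min(old_min, new_val) = min(1, 9) = 1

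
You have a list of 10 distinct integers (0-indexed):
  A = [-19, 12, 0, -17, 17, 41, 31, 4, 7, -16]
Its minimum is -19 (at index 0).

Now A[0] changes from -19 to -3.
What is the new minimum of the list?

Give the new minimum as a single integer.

Old min = -19 (at index 0)
Change: A[0] -19 -> -3
Changed element WAS the min. Need to check: is -3 still <= all others?
  Min of remaining elements: -17
  New min = min(-3, -17) = -17

Answer: -17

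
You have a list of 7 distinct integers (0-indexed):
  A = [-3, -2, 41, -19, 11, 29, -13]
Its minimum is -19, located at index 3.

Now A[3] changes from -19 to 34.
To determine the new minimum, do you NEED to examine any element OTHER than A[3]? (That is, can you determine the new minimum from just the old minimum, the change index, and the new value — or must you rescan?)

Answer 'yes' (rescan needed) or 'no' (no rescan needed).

Answer: yes

Derivation:
Old min = -19 at index 3
Change at index 3: -19 -> 34
Index 3 WAS the min and new value 34 > old min -19. Must rescan other elements to find the new min.
Needs rescan: yes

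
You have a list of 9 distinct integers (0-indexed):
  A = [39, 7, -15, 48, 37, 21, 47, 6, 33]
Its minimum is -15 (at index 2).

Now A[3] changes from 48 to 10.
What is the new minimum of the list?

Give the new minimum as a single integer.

Answer: -15

Derivation:
Old min = -15 (at index 2)
Change: A[3] 48 -> 10
Changed element was NOT the old min.
  New min = min(old_min, new_val) = min(-15, 10) = -15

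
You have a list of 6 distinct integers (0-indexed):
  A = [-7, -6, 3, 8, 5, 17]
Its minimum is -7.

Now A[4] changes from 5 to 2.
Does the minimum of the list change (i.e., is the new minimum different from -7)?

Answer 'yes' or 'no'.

Answer: no

Derivation:
Old min = -7
Change: A[4] 5 -> 2
Changed element was NOT the min; min changes only if 2 < -7.
New min = -7; changed? no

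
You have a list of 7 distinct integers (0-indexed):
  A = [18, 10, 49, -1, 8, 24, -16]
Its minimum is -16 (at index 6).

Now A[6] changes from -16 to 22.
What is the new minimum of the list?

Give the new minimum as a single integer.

Old min = -16 (at index 6)
Change: A[6] -16 -> 22
Changed element WAS the min. Need to check: is 22 still <= all others?
  Min of remaining elements: -1
  New min = min(22, -1) = -1

Answer: -1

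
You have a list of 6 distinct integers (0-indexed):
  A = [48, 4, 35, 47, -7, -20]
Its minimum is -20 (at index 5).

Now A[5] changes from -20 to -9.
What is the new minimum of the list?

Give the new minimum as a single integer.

Old min = -20 (at index 5)
Change: A[5] -20 -> -9
Changed element WAS the min. Need to check: is -9 still <= all others?
  Min of remaining elements: -7
  New min = min(-9, -7) = -9

Answer: -9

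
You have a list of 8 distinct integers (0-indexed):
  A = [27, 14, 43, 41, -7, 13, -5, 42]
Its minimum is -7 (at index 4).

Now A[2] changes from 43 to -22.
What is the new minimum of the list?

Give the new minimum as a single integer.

Answer: -22

Derivation:
Old min = -7 (at index 4)
Change: A[2] 43 -> -22
Changed element was NOT the old min.
  New min = min(old_min, new_val) = min(-7, -22) = -22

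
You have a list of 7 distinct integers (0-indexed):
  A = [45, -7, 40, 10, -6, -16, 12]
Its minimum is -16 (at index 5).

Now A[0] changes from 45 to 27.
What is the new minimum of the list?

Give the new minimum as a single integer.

Answer: -16

Derivation:
Old min = -16 (at index 5)
Change: A[0] 45 -> 27
Changed element was NOT the old min.
  New min = min(old_min, new_val) = min(-16, 27) = -16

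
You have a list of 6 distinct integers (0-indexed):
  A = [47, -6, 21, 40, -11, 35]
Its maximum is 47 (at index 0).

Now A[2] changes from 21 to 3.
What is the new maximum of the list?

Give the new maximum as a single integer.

Old max = 47 (at index 0)
Change: A[2] 21 -> 3
Changed element was NOT the old max.
  New max = max(old_max, new_val) = max(47, 3) = 47

Answer: 47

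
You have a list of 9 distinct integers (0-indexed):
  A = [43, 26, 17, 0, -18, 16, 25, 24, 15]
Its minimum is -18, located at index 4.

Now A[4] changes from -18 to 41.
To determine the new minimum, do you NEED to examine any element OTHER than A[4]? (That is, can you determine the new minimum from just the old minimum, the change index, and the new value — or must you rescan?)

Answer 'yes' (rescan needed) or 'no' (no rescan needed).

Old min = -18 at index 4
Change at index 4: -18 -> 41
Index 4 WAS the min and new value 41 > old min -18. Must rescan other elements to find the new min.
Needs rescan: yes

Answer: yes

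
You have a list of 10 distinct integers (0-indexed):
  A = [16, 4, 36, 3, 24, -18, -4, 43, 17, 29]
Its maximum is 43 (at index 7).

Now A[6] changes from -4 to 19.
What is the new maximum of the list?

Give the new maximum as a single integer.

Answer: 43

Derivation:
Old max = 43 (at index 7)
Change: A[6] -4 -> 19
Changed element was NOT the old max.
  New max = max(old_max, new_val) = max(43, 19) = 43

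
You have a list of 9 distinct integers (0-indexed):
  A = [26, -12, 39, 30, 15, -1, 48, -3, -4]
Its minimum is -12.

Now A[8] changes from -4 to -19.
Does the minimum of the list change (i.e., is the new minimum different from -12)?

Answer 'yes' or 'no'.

Old min = -12
Change: A[8] -4 -> -19
Changed element was NOT the min; min changes only if -19 < -12.
New min = -19; changed? yes

Answer: yes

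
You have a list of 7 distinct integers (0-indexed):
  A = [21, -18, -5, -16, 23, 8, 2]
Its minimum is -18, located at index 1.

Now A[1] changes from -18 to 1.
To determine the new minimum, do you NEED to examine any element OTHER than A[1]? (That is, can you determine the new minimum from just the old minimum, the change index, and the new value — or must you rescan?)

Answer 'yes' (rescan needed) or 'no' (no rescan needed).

Answer: yes

Derivation:
Old min = -18 at index 1
Change at index 1: -18 -> 1
Index 1 WAS the min and new value 1 > old min -18. Must rescan other elements to find the new min.
Needs rescan: yes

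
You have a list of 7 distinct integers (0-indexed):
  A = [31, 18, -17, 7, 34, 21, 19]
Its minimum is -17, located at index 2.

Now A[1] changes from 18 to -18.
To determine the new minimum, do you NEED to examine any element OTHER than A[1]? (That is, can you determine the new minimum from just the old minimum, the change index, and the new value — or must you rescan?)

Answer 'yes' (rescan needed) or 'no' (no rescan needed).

Answer: no

Derivation:
Old min = -17 at index 2
Change at index 1: 18 -> -18
Index 1 was NOT the min. New min = min(-17, -18). No rescan of other elements needed.
Needs rescan: no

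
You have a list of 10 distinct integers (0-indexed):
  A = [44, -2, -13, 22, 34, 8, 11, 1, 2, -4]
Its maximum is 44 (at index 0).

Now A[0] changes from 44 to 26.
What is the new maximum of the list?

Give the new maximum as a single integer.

Answer: 34

Derivation:
Old max = 44 (at index 0)
Change: A[0] 44 -> 26
Changed element WAS the max -> may need rescan.
  Max of remaining elements: 34
  New max = max(26, 34) = 34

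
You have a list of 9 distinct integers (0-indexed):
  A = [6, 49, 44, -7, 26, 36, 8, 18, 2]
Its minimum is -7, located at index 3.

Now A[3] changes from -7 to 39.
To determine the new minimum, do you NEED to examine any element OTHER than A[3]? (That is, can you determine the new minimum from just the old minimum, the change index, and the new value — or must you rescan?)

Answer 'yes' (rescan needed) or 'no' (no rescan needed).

Old min = -7 at index 3
Change at index 3: -7 -> 39
Index 3 WAS the min and new value 39 > old min -7. Must rescan other elements to find the new min.
Needs rescan: yes

Answer: yes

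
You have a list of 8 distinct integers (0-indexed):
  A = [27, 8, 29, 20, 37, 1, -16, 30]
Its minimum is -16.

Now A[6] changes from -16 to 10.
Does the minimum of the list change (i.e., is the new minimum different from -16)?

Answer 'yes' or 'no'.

Answer: yes

Derivation:
Old min = -16
Change: A[6] -16 -> 10
Changed element was the min; new min must be rechecked.
New min = 1; changed? yes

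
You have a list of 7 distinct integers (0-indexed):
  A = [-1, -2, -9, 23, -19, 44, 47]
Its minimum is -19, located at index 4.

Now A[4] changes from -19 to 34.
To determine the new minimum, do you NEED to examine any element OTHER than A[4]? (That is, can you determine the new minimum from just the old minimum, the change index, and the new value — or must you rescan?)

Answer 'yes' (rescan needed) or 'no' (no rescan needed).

Old min = -19 at index 4
Change at index 4: -19 -> 34
Index 4 WAS the min and new value 34 > old min -19. Must rescan other elements to find the new min.
Needs rescan: yes

Answer: yes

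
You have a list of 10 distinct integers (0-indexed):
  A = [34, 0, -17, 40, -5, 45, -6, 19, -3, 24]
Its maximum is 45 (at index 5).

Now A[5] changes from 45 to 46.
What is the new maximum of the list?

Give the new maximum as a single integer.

Answer: 46

Derivation:
Old max = 45 (at index 5)
Change: A[5] 45 -> 46
Changed element WAS the max -> may need rescan.
  Max of remaining elements: 40
  New max = max(46, 40) = 46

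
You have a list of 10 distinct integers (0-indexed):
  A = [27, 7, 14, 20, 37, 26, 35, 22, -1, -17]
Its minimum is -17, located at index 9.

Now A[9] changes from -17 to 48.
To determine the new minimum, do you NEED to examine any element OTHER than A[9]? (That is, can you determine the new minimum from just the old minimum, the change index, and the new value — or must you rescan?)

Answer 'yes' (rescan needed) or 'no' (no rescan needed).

Answer: yes

Derivation:
Old min = -17 at index 9
Change at index 9: -17 -> 48
Index 9 WAS the min and new value 48 > old min -17. Must rescan other elements to find the new min.
Needs rescan: yes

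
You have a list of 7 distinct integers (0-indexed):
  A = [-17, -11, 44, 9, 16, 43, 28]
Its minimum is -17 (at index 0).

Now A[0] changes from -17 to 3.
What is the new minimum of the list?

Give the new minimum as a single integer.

Answer: -11

Derivation:
Old min = -17 (at index 0)
Change: A[0] -17 -> 3
Changed element WAS the min. Need to check: is 3 still <= all others?
  Min of remaining elements: -11
  New min = min(3, -11) = -11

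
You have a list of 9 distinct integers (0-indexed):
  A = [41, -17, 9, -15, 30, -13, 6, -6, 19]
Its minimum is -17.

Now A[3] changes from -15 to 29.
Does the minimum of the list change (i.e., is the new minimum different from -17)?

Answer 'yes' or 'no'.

Answer: no

Derivation:
Old min = -17
Change: A[3] -15 -> 29
Changed element was NOT the min; min changes only if 29 < -17.
New min = -17; changed? no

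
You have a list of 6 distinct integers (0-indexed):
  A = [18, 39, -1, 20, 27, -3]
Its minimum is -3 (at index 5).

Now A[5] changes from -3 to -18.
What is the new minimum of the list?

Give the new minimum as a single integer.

Old min = -3 (at index 5)
Change: A[5] -3 -> -18
Changed element WAS the min. Need to check: is -18 still <= all others?
  Min of remaining elements: -1
  New min = min(-18, -1) = -18

Answer: -18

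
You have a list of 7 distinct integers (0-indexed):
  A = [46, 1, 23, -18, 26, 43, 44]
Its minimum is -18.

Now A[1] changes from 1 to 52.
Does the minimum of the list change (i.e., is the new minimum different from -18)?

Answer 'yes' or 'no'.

Answer: no

Derivation:
Old min = -18
Change: A[1] 1 -> 52
Changed element was NOT the min; min changes only if 52 < -18.
New min = -18; changed? no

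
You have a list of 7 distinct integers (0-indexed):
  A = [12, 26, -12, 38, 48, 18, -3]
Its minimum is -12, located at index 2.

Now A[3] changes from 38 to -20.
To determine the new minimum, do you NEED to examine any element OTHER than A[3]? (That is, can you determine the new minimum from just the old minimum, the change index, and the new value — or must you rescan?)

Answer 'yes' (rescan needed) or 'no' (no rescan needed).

Answer: no

Derivation:
Old min = -12 at index 2
Change at index 3: 38 -> -20
Index 3 was NOT the min. New min = min(-12, -20). No rescan of other elements needed.
Needs rescan: no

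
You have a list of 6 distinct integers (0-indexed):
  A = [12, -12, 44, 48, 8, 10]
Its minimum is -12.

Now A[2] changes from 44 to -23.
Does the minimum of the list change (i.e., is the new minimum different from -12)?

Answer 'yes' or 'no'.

Old min = -12
Change: A[2] 44 -> -23
Changed element was NOT the min; min changes only if -23 < -12.
New min = -23; changed? yes

Answer: yes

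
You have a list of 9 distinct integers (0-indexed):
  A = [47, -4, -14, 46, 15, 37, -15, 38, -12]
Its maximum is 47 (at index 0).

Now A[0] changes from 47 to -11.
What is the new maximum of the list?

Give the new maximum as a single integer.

Old max = 47 (at index 0)
Change: A[0] 47 -> -11
Changed element WAS the max -> may need rescan.
  Max of remaining elements: 46
  New max = max(-11, 46) = 46

Answer: 46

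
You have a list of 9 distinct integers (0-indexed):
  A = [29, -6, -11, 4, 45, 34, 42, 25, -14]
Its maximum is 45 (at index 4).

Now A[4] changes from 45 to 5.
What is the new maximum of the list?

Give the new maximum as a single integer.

Answer: 42

Derivation:
Old max = 45 (at index 4)
Change: A[4] 45 -> 5
Changed element WAS the max -> may need rescan.
  Max of remaining elements: 42
  New max = max(5, 42) = 42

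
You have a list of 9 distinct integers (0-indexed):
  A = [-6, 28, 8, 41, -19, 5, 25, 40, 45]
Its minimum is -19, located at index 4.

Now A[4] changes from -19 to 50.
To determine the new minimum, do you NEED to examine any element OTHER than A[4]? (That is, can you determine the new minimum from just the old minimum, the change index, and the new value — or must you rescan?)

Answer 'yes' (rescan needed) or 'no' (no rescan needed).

Old min = -19 at index 4
Change at index 4: -19 -> 50
Index 4 WAS the min and new value 50 > old min -19. Must rescan other elements to find the new min.
Needs rescan: yes

Answer: yes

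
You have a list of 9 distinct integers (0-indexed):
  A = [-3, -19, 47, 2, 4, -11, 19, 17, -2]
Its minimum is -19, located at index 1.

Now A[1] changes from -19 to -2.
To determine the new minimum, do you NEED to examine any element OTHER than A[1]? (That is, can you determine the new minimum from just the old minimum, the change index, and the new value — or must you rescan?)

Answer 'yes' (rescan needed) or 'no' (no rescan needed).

Old min = -19 at index 1
Change at index 1: -19 -> -2
Index 1 WAS the min and new value -2 > old min -19. Must rescan other elements to find the new min.
Needs rescan: yes

Answer: yes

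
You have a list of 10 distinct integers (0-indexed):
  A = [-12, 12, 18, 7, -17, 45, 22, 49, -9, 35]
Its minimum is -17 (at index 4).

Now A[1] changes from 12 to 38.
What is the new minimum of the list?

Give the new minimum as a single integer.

Answer: -17

Derivation:
Old min = -17 (at index 4)
Change: A[1] 12 -> 38
Changed element was NOT the old min.
  New min = min(old_min, new_val) = min(-17, 38) = -17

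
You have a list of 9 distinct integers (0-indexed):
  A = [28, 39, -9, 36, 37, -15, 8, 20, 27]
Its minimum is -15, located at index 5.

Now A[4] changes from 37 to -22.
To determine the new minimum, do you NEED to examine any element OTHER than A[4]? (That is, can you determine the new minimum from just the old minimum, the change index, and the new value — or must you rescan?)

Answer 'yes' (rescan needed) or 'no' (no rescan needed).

Old min = -15 at index 5
Change at index 4: 37 -> -22
Index 4 was NOT the min. New min = min(-15, -22). No rescan of other elements needed.
Needs rescan: no

Answer: no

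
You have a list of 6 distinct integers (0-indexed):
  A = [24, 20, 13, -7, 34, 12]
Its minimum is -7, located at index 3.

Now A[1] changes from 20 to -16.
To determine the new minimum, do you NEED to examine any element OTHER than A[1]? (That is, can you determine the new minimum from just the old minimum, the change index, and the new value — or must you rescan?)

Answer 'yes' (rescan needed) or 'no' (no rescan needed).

Answer: no

Derivation:
Old min = -7 at index 3
Change at index 1: 20 -> -16
Index 1 was NOT the min. New min = min(-7, -16). No rescan of other elements needed.
Needs rescan: no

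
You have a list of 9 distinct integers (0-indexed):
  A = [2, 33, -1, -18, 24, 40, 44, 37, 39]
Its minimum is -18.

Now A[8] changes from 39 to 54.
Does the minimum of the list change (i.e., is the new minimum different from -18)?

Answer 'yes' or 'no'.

Old min = -18
Change: A[8] 39 -> 54
Changed element was NOT the min; min changes only if 54 < -18.
New min = -18; changed? no

Answer: no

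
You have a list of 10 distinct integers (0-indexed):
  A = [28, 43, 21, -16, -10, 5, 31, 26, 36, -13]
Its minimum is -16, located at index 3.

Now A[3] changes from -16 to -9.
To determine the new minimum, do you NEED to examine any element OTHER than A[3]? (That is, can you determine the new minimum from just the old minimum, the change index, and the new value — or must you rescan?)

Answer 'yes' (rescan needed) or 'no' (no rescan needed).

Answer: yes

Derivation:
Old min = -16 at index 3
Change at index 3: -16 -> -9
Index 3 WAS the min and new value -9 > old min -16. Must rescan other elements to find the new min.
Needs rescan: yes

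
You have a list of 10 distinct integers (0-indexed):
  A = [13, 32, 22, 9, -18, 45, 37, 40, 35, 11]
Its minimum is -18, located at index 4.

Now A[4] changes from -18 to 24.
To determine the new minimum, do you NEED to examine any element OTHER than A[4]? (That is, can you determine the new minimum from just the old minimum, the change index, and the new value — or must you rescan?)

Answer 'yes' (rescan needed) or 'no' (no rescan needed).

Old min = -18 at index 4
Change at index 4: -18 -> 24
Index 4 WAS the min and new value 24 > old min -18. Must rescan other elements to find the new min.
Needs rescan: yes

Answer: yes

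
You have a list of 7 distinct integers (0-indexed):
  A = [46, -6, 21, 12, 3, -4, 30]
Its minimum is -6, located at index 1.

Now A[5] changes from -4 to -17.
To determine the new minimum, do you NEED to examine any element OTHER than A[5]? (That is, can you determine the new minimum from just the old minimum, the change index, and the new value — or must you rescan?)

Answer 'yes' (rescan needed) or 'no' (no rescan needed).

Old min = -6 at index 1
Change at index 5: -4 -> -17
Index 5 was NOT the min. New min = min(-6, -17). No rescan of other elements needed.
Needs rescan: no

Answer: no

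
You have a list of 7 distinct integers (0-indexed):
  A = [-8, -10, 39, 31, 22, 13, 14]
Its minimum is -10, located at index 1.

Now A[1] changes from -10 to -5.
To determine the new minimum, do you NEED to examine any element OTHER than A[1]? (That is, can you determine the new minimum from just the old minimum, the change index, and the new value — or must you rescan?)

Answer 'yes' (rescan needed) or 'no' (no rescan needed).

Old min = -10 at index 1
Change at index 1: -10 -> -5
Index 1 WAS the min and new value -5 > old min -10. Must rescan other elements to find the new min.
Needs rescan: yes

Answer: yes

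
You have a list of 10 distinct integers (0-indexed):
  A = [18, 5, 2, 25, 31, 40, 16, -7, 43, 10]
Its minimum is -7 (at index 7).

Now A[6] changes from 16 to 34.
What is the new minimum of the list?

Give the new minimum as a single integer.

Old min = -7 (at index 7)
Change: A[6] 16 -> 34
Changed element was NOT the old min.
  New min = min(old_min, new_val) = min(-7, 34) = -7

Answer: -7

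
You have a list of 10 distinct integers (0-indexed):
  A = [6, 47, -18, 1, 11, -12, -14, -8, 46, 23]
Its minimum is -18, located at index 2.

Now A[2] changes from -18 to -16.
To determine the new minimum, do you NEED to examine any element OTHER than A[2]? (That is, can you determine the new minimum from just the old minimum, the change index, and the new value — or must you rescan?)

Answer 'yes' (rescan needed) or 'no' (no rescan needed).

Answer: yes

Derivation:
Old min = -18 at index 2
Change at index 2: -18 -> -16
Index 2 WAS the min and new value -16 > old min -18. Must rescan other elements to find the new min.
Needs rescan: yes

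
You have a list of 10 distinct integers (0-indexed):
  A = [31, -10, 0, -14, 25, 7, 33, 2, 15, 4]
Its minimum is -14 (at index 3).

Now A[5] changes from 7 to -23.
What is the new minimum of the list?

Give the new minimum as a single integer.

Answer: -23

Derivation:
Old min = -14 (at index 3)
Change: A[5] 7 -> -23
Changed element was NOT the old min.
  New min = min(old_min, new_val) = min(-14, -23) = -23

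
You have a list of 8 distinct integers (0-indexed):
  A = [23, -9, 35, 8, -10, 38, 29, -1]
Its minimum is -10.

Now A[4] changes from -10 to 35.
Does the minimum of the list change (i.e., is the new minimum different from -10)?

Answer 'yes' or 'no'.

Answer: yes

Derivation:
Old min = -10
Change: A[4] -10 -> 35
Changed element was the min; new min must be rechecked.
New min = -9; changed? yes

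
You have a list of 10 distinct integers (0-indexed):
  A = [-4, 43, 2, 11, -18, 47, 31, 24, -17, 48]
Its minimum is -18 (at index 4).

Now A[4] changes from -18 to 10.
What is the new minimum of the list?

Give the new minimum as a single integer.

Answer: -17

Derivation:
Old min = -18 (at index 4)
Change: A[4] -18 -> 10
Changed element WAS the min. Need to check: is 10 still <= all others?
  Min of remaining elements: -17
  New min = min(10, -17) = -17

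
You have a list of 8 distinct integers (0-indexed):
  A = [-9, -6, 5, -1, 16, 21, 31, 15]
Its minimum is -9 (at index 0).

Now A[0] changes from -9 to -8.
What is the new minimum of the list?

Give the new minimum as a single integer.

Answer: -8

Derivation:
Old min = -9 (at index 0)
Change: A[0] -9 -> -8
Changed element WAS the min. Need to check: is -8 still <= all others?
  Min of remaining elements: -6
  New min = min(-8, -6) = -8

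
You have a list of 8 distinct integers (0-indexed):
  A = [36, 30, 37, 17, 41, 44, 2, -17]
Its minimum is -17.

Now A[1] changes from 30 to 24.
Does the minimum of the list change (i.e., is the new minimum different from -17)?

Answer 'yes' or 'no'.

Old min = -17
Change: A[1] 30 -> 24
Changed element was NOT the min; min changes only if 24 < -17.
New min = -17; changed? no

Answer: no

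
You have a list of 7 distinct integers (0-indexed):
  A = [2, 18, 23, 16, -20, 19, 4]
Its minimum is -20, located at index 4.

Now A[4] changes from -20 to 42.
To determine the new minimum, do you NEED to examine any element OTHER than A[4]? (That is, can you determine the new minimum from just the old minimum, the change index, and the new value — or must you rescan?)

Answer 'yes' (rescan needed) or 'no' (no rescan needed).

Answer: yes

Derivation:
Old min = -20 at index 4
Change at index 4: -20 -> 42
Index 4 WAS the min and new value 42 > old min -20. Must rescan other elements to find the new min.
Needs rescan: yes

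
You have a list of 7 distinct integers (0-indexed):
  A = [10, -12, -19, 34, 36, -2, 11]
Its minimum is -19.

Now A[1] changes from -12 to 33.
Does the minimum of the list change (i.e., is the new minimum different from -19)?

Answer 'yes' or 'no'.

Old min = -19
Change: A[1] -12 -> 33
Changed element was NOT the min; min changes only if 33 < -19.
New min = -19; changed? no

Answer: no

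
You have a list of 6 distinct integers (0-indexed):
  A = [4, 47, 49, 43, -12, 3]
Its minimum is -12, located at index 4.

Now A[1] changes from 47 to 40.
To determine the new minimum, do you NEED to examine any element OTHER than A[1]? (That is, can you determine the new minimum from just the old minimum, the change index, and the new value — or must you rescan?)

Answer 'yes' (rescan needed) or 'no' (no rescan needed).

Old min = -12 at index 4
Change at index 1: 47 -> 40
Index 1 was NOT the min. New min = min(-12, 40). No rescan of other elements needed.
Needs rescan: no

Answer: no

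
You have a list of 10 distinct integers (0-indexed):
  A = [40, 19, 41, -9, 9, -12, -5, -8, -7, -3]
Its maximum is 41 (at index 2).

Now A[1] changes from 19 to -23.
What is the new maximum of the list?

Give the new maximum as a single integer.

Old max = 41 (at index 2)
Change: A[1] 19 -> -23
Changed element was NOT the old max.
  New max = max(old_max, new_val) = max(41, -23) = 41

Answer: 41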